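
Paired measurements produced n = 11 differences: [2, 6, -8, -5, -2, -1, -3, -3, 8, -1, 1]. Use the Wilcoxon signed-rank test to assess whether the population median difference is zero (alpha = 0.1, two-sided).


Step 1: Drop any zero differences (none here) and take |d_i|.
|d| = [2, 6, 8, 5, 2, 1, 3, 3, 8, 1, 1]
Step 2: Midrank |d_i| (ties get averaged ranks).
ranks: |2|->4.5, |6|->9, |8|->10.5, |5|->8, |2|->4.5, |1|->2, |3|->6.5, |3|->6.5, |8|->10.5, |1|->2, |1|->2
Step 3: Attach original signs; sum ranks with positive sign and with negative sign.
W+ = 4.5 + 9 + 10.5 + 2 = 26
W- = 10.5 + 8 + 4.5 + 2 + 6.5 + 6.5 + 2 = 40
(Check: W+ + W- = 66 should equal n(n+1)/2 = 66.)
Step 4: Test statistic W = min(W+, W-) = 26.
Step 5: Ties in |d|, so use the tie-corrected normal approximation.
        E[W] = n(n+1)/4 = 11*12/4 = 33.
        Tie groups: |d|=1 (t=3), |d|=2 (t=2), |d|=3 (t=2), |d|=8 (t=2); sum(t^3 - t) = 42.
        Var[W] = n(n+1)(2n+1)/24 - sum(t^3-t)/48 = 3036/24 - 42/48 = 125.625.
        z = (W - E[W]) / sqrt(Var[W]) = (26 - 33) / 11.2083 = -0.6245.
        Two-sided p = 2*Phi(z) = 0.532273.
Step 6: alpha = 0.1. fail to reject H0.

W+ = 26, W- = 40, W = min = 26, p = 0.532273, fail to reject H0.


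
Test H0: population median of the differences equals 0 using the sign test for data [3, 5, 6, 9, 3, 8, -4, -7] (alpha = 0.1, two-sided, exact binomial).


Step 1: Discard zero differences. Original n = 8; n_eff = number of nonzero differences = 8.
Nonzero differences (with sign): +3, +5, +6, +9, +3, +8, -4, -7
Step 2: Count signs: positive = 6, negative = 2.
Step 3: Under H0: P(positive) = 0.5, so the number of positives S ~ Bin(8, 0.5).
Step 4: Two-sided exact p-value = sum of Bin(8,0.5) probabilities at or below the observed probability = 0.289062.
Step 5: alpha = 0.1. fail to reject H0.

n_eff = 8, pos = 6, neg = 2, p = 0.289062, fail to reject H0.


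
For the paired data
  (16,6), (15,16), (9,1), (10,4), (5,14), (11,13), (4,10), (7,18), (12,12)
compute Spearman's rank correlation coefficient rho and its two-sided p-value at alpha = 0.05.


Step 1: Rank x and y separately (midranks; no ties here).
rank(x): 16->9, 15->8, 9->4, 10->5, 5->2, 11->6, 4->1, 7->3, 12->7
rank(y): 6->3, 16->8, 1->1, 4->2, 14->7, 13->6, 10->4, 18->9, 12->5
Step 2: d_i = R_x(i) - R_y(i); compute d_i^2.
  (9-3)^2=36, (8-8)^2=0, (4-1)^2=9, (5-2)^2=9, (2-7)^2=25, (6-6)^2=0, (1-4)^2=9, (3-9)^2=36, (7-5)^2=4
sum(d^2) = 128.
Step 3: rho = 1 - 6*128 / (9*(9^2 - 1)) = 1 - 768/720 = -0.066667.
Step 4: Under H0, t = rho * sqrt((n-2)/(1-rho^2)) = -0.1768 ~ t(7).
Step 5: Two-sided p-value from the t-distribution with 7 df = 0.864690.
Step 6: alpha = 0.05. fail to reject H0.

rho = -0.0667, p = 0.864690, fail to reject H0 at alpha = 0.05.


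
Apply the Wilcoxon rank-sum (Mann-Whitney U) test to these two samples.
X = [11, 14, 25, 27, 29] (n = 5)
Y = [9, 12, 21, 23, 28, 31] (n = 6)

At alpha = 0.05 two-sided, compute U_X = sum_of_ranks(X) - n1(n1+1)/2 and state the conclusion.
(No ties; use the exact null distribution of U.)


Step 1: Combine and sort all 11 observations; assign midranks.
sorted (value, group): (9,Y), (11,X), (12,Y), (14,X), (21,Y), (23,Y), (25,X), (27,X), (28,Y), (29,X), (31,Y)
ranks: 9->1, 11->2, 12->3, 14->4, 21->5, 23->6, 25->7, 27->8, 28->9, 29->10, 31->11
Step 2: Rank sum for X: R1 = 2 + 4 + 7 + 8 + 10 = 31.
Step 3: U_X = R1 - n1(n1+1)/2 = 31 - 5*6/2 = 31 - 15 = 16.
       U_Y = n1*n2 - U_X = 30 - 16 = 14.
Step 4: No ties, so the exact null distribution of U (based on enumerating the C(11,5) = 462 equally likely rank assignments) gives the two-sided p-value.
Step 5: p-value = 0.930736; compare to alpha = 0.05. fail to reject H0.

U_X = 16, p = 0.930736, fail to reject H0 at alpha = 0.05.


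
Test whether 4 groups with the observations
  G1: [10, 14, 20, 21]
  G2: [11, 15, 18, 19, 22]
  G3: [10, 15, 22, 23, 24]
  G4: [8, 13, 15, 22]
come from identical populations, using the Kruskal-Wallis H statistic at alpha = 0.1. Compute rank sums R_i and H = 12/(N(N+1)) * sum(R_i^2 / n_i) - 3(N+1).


Step 1: Combine all N = 18 observations and assign midranks.
sorted (value, group, rank): (8,G4,1), (10,G1,2.5), (10,G3,2.5), (11,G2,4), (13,G4,5), (14,G1,6), (15,G2,8), (15,G3,8), (15,G4,8), (18,G2,10), (19,G2,11), (20,G1,12), (21,G1,13), (22,G2,15), (22,G3,15), (22,G4,15), (23,G3,17), (24,G3,18)
Step 2: Sum ranks within each group.
R_1 = 33.5 (n_1 = 4)
R_2 = 48 (n_2 = 5)
R_3 = 60.5 (n_3 = 5)
R_4 = 29 (n_4 = 4)
Step 3: H = 12/(N(N+1)) * sum(R_i^2/n_i) - 3(N+1)
     = 12/(18*19) * (33.5^2/4 + 48^2/5 + 60.5^2/5 + 29^2/4) - 3*19
     = 0.035088 * 1683.66 - 57
     = 2.075877.
Step 4: Ties present; correction factor C = 1 - 54/(18^3 - 18) = 0.990712. Corrected H = 2.075877 / 0.990712 = 2.095339.
Step 5: Under H0, H ~ chi^2(3); p-value = 0.552856.
Step 6: alpha = 0.1. fail to reject H0.

H = 2.0953, df = 3, p = 0.552856, fail to reject H0.


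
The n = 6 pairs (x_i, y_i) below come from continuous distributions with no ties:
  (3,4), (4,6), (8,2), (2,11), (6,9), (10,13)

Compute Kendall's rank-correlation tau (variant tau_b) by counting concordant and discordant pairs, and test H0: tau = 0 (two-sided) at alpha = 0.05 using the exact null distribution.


Step 1: Enumerate the 15 unordered pairs (i,j) with i<j and classify each by sign(x_j-x_i) * sign(y_j-y_i).
  (1,2):dx=+1,dy=+2->C; (1,3):dx=+5,dy=-2->D; (1,4):dx=-1,dy=+7->D; (1,5):dx=+3,dy=+5->C
  (1,6):dx=+7,dy=+9->C; (2,3):dx=+4,dy=-4->D; (2,4):dx=-2,dy=+5->D; (2,5):dx=+2,dy=+3->C
  (2,6):dx=+6,dy=+7->C; (3,4):dx=-6,dy=+9->D; (3,5):dx=-2,dy=+7->D; (3,6):dx=+2,dy=+11->C
  (4,5):dx=+4,dy=-2->D; (4,6):dx=+8,dy=+2->C; (5,6):dx=+4,dy=+4->C
Step 2: C = 8, D = 7, total pairs = 15.
Step 3: tau = (C - D)/(n(n-1)/2) = (8 - 7)/15 = 0.066667.
Step 4: Exact two-sided p-value (enumerate n! = 720 permutations of y under H0): p = 1.000000.
Step 5: alpha = 0.05. fail to reject H0.

tau_b = 0.0667 (C=8, D=7), p = 1.000000, fail to reject H0.


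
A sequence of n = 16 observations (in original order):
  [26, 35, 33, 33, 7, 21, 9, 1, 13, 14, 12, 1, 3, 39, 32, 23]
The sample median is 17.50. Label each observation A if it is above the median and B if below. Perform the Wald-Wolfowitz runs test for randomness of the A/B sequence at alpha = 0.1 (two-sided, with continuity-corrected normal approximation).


Step 1: Compute median = 17.50; label A = above, B = below.
Labels in order: AAAABABBBBBBBAAA  (n_A = 8, n_B = 8)
Step 2: Count runs R = 5.
Step 3: Under H0 (random ordering), E[R] = 2*n_A*n_B/(n_A+n_B) + 1 = 2*8*8/16 + 1 = 9.0000.
        Var[R] = 2*n_A*n_B*(2*n_A*n_B - n_A - n_B) / ((n_A+n_B)^2 * (n_A+n_B-1)) = 14336/3840 = 3.7333.
        SD[R] = 1.9322.
Step 4: Continuity-corrected z = (R + 0.5 - E[R]) / SD[R] = (5 + 0.5 - 9.0000) / 1.9322 = -1.8114.
Step 5: Two-sided p-value via normal approximation = 2*(1 - Phi(|z|)) = 0.070076.
Step 6: alpha = 0.1. reject H0.

R = 5, z = -1.8114, p = 0.070076, reject H0.


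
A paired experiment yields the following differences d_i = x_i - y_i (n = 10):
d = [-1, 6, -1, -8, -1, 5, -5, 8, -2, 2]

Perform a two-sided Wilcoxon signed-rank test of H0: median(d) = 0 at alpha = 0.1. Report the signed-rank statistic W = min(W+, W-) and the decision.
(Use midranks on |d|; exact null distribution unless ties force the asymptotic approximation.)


Step 1: Drop any zero differences (none here) and take |d_i|.
|d| = [1, 6, 1, 8, 1, 5, 5, 8, 2, 2]
Step 2: Midrank |d_i| (ties get averaged ranks).
ranks: |1|->2, |6|->8, |1|->2, |8|->9.5, |1|->2, |5|->6.5, |5|->6.5, |8|->9.5, |2|->4.5, |2|->4.5
Step 3: Attach original signs; sum ranks with positive sign and with negative sign.
W+ = 8 + 6.5 + 9.5 + 4.5 = 28.5
W- = 2 + 2 + 9.5 + 2 + 6.5 + 4.5 = 26.5
(Check: W+ + W- = 55 should equal n(n+1)/2 = 55.)
Step 4: Test statistic W = min(W+, W-) = 26.5.
Step 5: Ties in |d|, so use the tie-corrected normal approximation.
        E[W] = n(n+1)/4 = 10*11/4 = 27.5.
        Tie groups: |d|=1 (t=3), |d|=2 (t=2), |d|=5 (t=2), |d|=8 (t=2); sum(t^3 - t) = 42.
        Var[W] = n(n+1)(2n+1)/24 - sum(t^3-t)/48 = 2310/24 - 42/48 = 95.375.
        z = (W - E[W]) / sqrt(Var[W]) = (26.5 - 27.5) / 9.7660 = -0.1024.
        Two-sided p = 2*Phi(z) = 0.918442.
Step 6: alpha = 0.1. fail to reject H0.

W+ = 28.5, W- = 26.5, W = min = 26.5, p = 0.918442, fail to reject H0.


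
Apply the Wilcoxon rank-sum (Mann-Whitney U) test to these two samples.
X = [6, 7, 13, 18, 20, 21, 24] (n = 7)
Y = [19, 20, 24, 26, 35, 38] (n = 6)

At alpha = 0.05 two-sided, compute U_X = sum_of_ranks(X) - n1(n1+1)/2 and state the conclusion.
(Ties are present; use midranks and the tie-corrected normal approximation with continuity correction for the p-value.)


Step 1: Combine and sort all 13 observations; assign midranks.
sorted (value, group): (6,X), (7,X), (13,X), (18,X), (19,Y), (20,X), (20,Y), (21,X), (24,X), (24,Y), (26,Y), (35,Y), (38,Y)
ranks: 6->1, 7->2, 13->3, 18->4, 19->5, 20->6.5, 20->6.5, 21->8, 24->9.5, 24->9.5, 26->11, 35->12, 38->13
Step 2: Rank sum for X: R1 = 1 + 2 + 3 + 4 + 6.5 + 8 + 9.5 = 34.
Step 3: U_X = R1 - n1(n1+1)/2 = 34 - 7*8/2 = 34 - 28 = 6.
       U_Y = n1*n2 - U_X = 42 - 6 = 36.
Step 4: Ties are present, so use the tie-corrected normal approximation (with continuity correction) for the p-value.
Step 5: p-value = 0.037788; compare to alpha = 0.05. reject H0.

U_X = 6, p = 0.037788, reject H0 at alpha = 0.05.


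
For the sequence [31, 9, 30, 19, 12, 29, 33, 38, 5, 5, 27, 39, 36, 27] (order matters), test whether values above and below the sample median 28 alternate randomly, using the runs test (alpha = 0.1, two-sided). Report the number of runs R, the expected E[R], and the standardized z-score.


Step 1: Compute median = 28; label A = above, B = below.
Labels in order: ABABBAAABBBAAB  (n_A = 7, n_B = 7)
Step 2: Count runs R = 8.
Step 3: Under H0 (random ordering), E[R] = 2*n_A*n_B/(n_A+n_B) + 1 = 2*7*7/14 + 1 = 8.0000.
        Var[R] = 2*n_A*n_B*(2*n_A*n_B - n_A - n_B) / ((n_A+n_B)^2 * (n_A+n_B-1)) = 8232/2548 = 3.2308.
        SD[R] = 1.7974.
Step 4: R = E[R], so z = 0 with no continuity correction.
Step 5: Two-sided p-value via normal approximation = 2*(1 - Phi(|z|)) = 1.000000.
Step 6: alpha = 0.1. fail to reject H0.

R = 8, z = 0.0000, p = 1.000000, fail to reject H0.


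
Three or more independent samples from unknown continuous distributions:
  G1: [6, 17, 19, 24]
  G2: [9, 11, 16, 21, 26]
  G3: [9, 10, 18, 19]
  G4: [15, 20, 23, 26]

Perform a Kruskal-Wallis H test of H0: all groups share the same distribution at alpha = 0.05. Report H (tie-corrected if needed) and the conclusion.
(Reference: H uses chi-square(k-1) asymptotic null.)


Step 1: Combine all N = 17 observations and assign midranks.
sorted (value, group, rank): (6,G1,1), (9,G2,2.5), (9,G3,2.5), (10,G3,4), (11,G2,5), (15,G4,6), (16,G2,7), (17,G1,8), (18,G3,9), (19,G1,10.5), (19,G3,10.5), (20,G4,12), (21,G2,13), (23,G4,14), (24,G1,15), (26,G2,16.5), (26,G4,16.5)
Step 2: Sum ranks within each group.
R_1 = 34.5 (n_1 = 4)
R_2 = 44 (n_2 = 5)
R_3 = 26 (n_3 = 4)
R_4 = 48.5 (n_4 = 4)
Step 3: H = 12/(N(N+1)) * sum(R_i^2/n_i) - 3(N+1)
     = 12/(17*18) * (34.5^2/4 + 44^2/5 + 26^2/4 + 48.5^2/4) - 3*18
     = 0.039216 * 1441.83 - 54
     = 2.542157.
Step 4: Ties present; correction factor C = 1 - 18/(17^3 - 17) = 0.996324. Corrected H = 2.542157 / 0.996324 = 2.551538.
Step 5: Under H0, H ~ chi^2(3); p-value = 0.466049.
Step 6: alpha = 0.05. fail to reject H0.

H = 2.5515, df = 3, p = 0.466049, fail to reject H0.


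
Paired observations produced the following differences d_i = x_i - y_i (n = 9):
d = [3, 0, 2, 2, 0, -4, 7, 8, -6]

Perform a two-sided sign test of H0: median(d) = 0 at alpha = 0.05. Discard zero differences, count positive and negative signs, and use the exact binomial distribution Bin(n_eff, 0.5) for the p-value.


Step 1: Discard zero differences. Original n = 9; n_eff = number of nonzero differences = 7.
Nonzero differences (with sign): +3, +2, +2, -4, +7, +8, -6
Step 2: Count signs: positive = 5, negative = 2.
Step 3: Under H0: P(positive) = 0.5, so the number of positives S ~ Bin(7, 0.5).
Step 4: Two-sided exact p-value = sum of Bin(7,0.5) probabilities at or below the observed probability = 0.453125.
Step 5: alpha = 0.05. fail to reject H0.

n_eff = 7, pos = 5, neg = 2, p = 0.453125, fail to reject H0.


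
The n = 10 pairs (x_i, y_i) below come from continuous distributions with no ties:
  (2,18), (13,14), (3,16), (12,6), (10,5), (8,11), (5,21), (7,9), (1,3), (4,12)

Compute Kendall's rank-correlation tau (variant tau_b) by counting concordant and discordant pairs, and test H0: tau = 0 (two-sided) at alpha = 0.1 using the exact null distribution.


Step 1: Enumerate the 45 unordered pairs (i,j) with i<j and classify each by sign(x_j-x_i) * sign(y_j-y_i).
  (1,2):dx=+11,dy=-4->D; (1,3):dx=+1,dy=-2->D; (1,4):dx=+10,dy=-12->D; (1,5):dx=+8,dy=-13->D
  (1,6):dx=+6,dy=-7->D; (1,7):dx=+3,dy=+3->C; (1,8):dx=+5,dy=-9->D; (1,9):dx=-1,dy=-15->C
  (1,10):dx=+2,dy=-6->D; (2,3):dx=-10,dy=+2->D; (2,4):dx=-1,dy=-8->C; (2,5):dx=-3,dy=-9->C
  (2,6):dx=-5,dy=-3->C; (2,7):dx=-8,dy=+7->D; (2,8):dx=-6,dy=-5->C; (2,9):dx=-12,dy=-11->C
  (2,10):dx=-9,dy=-2->C; (3,4):dx=+9,dy=-10->D; (3,5):dx=+7,dy=-11->D; (3,6):dx=+5,dy=-5->D
  (3,7):dx=+2,dy=+5->C; (3,8):dx=+4,dy=-7->D; (3,9):dx=-2,dy=-13->C; (3,10):dx=+1,dy=-4->D
  (4,5):dx=-2,dy=-1->C; (4,6):dx=-4,dy=+5->D; (4,7):dx=-7,dy=+15->D; (4,8):dx=-5,dy=+3->D
  (4,9):dx=-11,dy=-3->C; (4,10):dx=-8,dy=+6->D; (5,6):dx=-2,dy=+6->D; (5,7):dx=-5,dy=+16->D
  (5,8):dx=-3,dy=+4->D; (5,9):dx=-9,dy=-2->C; (5,10):dx=-6,dy=+7->D; (6,7):dx=-3,dy=+10->D
  (6,8):dx=-1,dy=-2->C; (6,9):dx=-7,dy=-8->C; (6,10):dx=-4,dy=+1->D; (7,8):dx=+2,dy=-12->D
  (7,9):dx=-4,dy=-18->C; (7,10):dx=-1,dy=-9->C; (8,9):dx=-6,dy=-6->C; (8,10):dx=-3,dy=+3->D
  (9,10):dx=+3,dy=+9->C
Step 2: C = 19, D = 26, total pairs = 45.
Step 3: tau = (C - D)/(n(n-1)/2) = (19 - 26)/45 = -0.155556.
Step 4: Exact two-sided p-value (enumerate n! = 3628800 permutations of y under H0): p = 0.600654.
Step 5: alpha = 0.1. fail to reject H0.

tau_b = -0.1556 (C=19, D=26), p = 0.600654, fail to reject H0.


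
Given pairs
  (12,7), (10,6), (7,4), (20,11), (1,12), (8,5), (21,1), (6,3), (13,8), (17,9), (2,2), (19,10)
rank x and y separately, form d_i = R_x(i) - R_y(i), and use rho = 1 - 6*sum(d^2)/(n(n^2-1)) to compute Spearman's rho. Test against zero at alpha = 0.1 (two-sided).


Step 1: Rank x and y separately (midranks; no ties here).
rank(x): 12->7, 10->6, 7->4, 20->11, 1->1, 8->5, 21->12, 6->3, 13->8, 17->9, 2->2, 19->10
rank(y): 7->7, 6->6, 4->4, 11->11, 12->12, 5->5, 1->1, 3->3, 8->8, 9->9, 2->2, 10->10
Step 2: d_i = R_x(i) - R_y(i); compute d_i^2.
  (7-7)^2=0, (6-6)^2=0, (4-4)^2=0, (11-11)^2=0, (1-12)^2=121, (5-5)^2=0, (12-1)^2=121, (3-3)^2=0, (8-8)^2=0, (9-9)^2=0, (2-2)^2=0, (10-10)^2=0
sum(d^2) = 242.
Step 3: rho = 1 - 6*242 / (12*(12^2 - 1)) = 1 - 1452/1716 = 0.153846.
Step 4: Under H0, t = rho * sqrt((n-2)/(1-rho^2)) = 0.4924 ~ t(10).
Step 5: Two-sided p-value from the t-distribution with 10 df = 0.633091.
Step 6: alpha = 0.1. fail to reject H0.

rho = 0.1538, p = 0.633091, fail to reject H0 at alpha = 0.1.


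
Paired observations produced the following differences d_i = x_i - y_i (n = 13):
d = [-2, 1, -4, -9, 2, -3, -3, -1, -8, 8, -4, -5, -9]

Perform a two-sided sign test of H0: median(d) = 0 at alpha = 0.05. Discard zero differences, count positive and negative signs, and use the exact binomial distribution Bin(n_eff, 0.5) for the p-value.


Step 1: Discard zero differences. Original n = 13; n_eff = number of nonzero differences = 13.
Nonzero differences (with sign): -2, +1, -4, -9, +2, -3, -3, -1, -8, +8, -4, -5, -9
Step 2: Count signs: positive = 3, negative = 10.
Step 3: Under H0: P(positive) = 0.5, so the number of positives S ~ Bin(13, 0.5).
Step 4: Two-sided exact p-value = sum of Bin(13,0.5) probabilities at or below the observed probability = 0.092285.
Step 5: alpha = 0.05. fail to reject H0.

n_eff = 13, pos = 3, neg = 10, p = 0.092285, fail to reject H0.


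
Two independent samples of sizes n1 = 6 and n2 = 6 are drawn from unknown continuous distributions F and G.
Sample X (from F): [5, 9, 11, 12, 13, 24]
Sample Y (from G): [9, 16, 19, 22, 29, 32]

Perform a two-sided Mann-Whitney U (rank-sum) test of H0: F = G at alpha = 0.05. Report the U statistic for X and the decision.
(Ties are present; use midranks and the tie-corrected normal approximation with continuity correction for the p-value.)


Step 1: Combine and sort all 12 observations; assign midranks.
sorted (value, group): (5,X), (9,X), (9,Y), (11,X), (12,X), (13,X), (16,Y), (19,Y), (22,Y), (24,X), (29,Y), (32,Y)
ranks: 5->1, 9->2.5, 9->2.5, 11->4, 12->5, 13->6, 16->7, 19->8, 22->9, 24->10, 29->11, 32->12
Step 2: Rank sum for X: R1 = 1 + 2.5 + 4 + 5 + 6 + 10 = 28.5.
Step 3: U_X = R1 - n1(n1+1)/2 = 28.5 - 6*7/2 = 28.5 - 21 = 7.5.
       U_Y = n1*n2 - U_X = 36 - 7.5 = 28.5.
Step 4: Ties are present, so use the tie-corrected normal approximation (with continuity correction) for the p-value.
Step 5: p-value = 0.108695; compare to alpha = 0.05. fail to reject H0.

U_X = 7.5, p = 0.108695, fail to reject H0 at alpha = 0.05.


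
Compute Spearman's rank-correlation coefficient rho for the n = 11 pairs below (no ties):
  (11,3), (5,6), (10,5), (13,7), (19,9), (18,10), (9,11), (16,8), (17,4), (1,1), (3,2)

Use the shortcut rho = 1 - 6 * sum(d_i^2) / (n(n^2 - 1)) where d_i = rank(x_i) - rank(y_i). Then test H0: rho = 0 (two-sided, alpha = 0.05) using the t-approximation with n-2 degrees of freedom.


Step 1: Rank x and y separately (midranks; no ties here).
rank(x): 11->6, 5->3, 10->5, 13->7, 19->11, 18->10, 9->4, 16->8, 17->9, 1->1, 3->2
rank(y): 3->3, 6->6, 5->5, 7->7, 9->9, 10->10, 11->11, 8->8, 4->4, 1->1, 2->2
Step 2: d_i = R_x(i) - R_y(i); compute d_i^2.
  (6-3)^2=9, (3-6)^2=9, (5-5)^2=0, (7-7)^2=0, (11-9)^2=4, (10-10)^2=0, (4-11)^2=49, (8-8)^2=0, (9-4)^2=25, (1-1)^2=0, (2-2)^2=0
sum(d^2) = 96.
Step 3: rho = 1 - 6*96 / (11*(11^2 - 1)) = 1 - 576/1320 = 0.563636.
Step 4: Under H0, t = rho * sqrt((n-2)/(1-rho^2)) = 2.0470 ~ t(9).
Step 5: Two-sided p-value from the t-distribution with 9 df = 0.070952.
Step 6: alpha = 0.05. fail to reject H0.

rho = 0.5636, p = 0.070952, fail to reject H0 at alpha = 0.05.


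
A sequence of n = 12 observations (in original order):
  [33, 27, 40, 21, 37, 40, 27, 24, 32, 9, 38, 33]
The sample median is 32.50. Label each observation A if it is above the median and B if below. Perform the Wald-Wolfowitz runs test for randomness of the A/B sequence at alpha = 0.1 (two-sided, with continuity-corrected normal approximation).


Step 1: Compute median = 32.50; label A = above, B = below.
Labels in order: ABABAABBBBAA  (n_A = 6, n_B = 6)
Step 2: Count runs R = 7.
Step 3: Under H0 (random ordering), E[R] = 2*n_A*n_B/(n_A+n_B) + 1 = 2*6*6/12 + 1 = 7.0000.
        Var[R] = 2*n_A*n_B*(2*n_A*n_B - n_A - n_B) / ((n_A+n_B)^2 * (n_A+n_B-1)) = 4320/1584 = 2.7273.
        SD[R] = 1.6514.
Step 4: R = E[R], so z = 0 with no continuity correction.
Step 5: Two-sided p-value via normal approximation = 2*(1 - Phi(|z|)) = 1.000000.
Step 6: alpha = 0.1. fail to reject H0.

R = 7, z = 0.0000, p = 1.000000, fail to reject H0.


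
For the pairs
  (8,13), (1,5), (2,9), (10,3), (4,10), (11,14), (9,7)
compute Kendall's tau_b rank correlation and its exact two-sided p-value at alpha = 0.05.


Step 1: Enumerate the 21 unordered pairs (i,j) with i<j and classify each by sign(x_j-x_i) * sign(y_j-y_i).
  (1,2):dx=-7,dy=-8->C; (1,3):dx=-6,dy=-4->C; (1,4):dx=+2,dy=-10->D; (1,5):dx=-4,dy=-3->C
  (1,6):dx=+3,dy=+1->C; (1,7):dx=+1,dy=-6->D; (2,3):dx=+1,dy=+4->C; (2,4):dx=+9,dy=-2->D
  (2,5):dx=+3,dy=+5->C; (2,6):dx=+10,dy=+9->C; (2,7):dx=+8,dy=+2->C; (3,4):dx=+8,dy=-6->D
  (3,5):dx=+2,dy=+1->C; (3,6):dx=+9,dy=+5->C; (3,7):dx=+7,dy=-2->D; (4,5):dx=-6,dy=+7->D
  (4,6):dx=+1,dy=+11->C; (4,7):dx=-1,dy=+4->D; (5,6):dx=+7,dy=+4->C; (5,7):dx=+5,dy=-3->D
  (6,7):dx=-2,dy=-7->C
Step 2: C = 13, D = 8, total pairs = 21.
Step 3: tau = (C - D)/(n(n-1)/2) = (13 - 8)/21 = 0.238095.
Step 4: Exact two-sided p-value (enumerate n! = 5040 permutations of y under H0): p = 0.561905.
Step 5: alpha = 0.05. fail to reject H0.

tau_b = 0.2381 (C=13, D=8), p = 0.561905, fail to reject H0.


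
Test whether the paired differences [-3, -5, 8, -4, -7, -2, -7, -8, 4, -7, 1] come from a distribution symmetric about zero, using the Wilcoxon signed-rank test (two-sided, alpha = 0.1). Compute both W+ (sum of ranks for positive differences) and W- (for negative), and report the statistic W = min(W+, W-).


Step 1: Drop any zero differences (none here) and take |d_i|.
|d| = [3, 5, 8, 4, 7, 2, 7, 8, 4, 7, 1]
Step 2: Midrank |d_i| (ties get averaged ranks).
ranks: |3|->3, |5|->6, |8|->10.5, |4|->4.5, |7|->8, |2|->2, |7|->8, |8|->10.5, |4|->4.5, |7|->8, |1|->1
Step 3: Attach original signs; sum ranks with positive sign and with negative sign.
W+ = 10.5 + 4.5 + 1 = 16
W- = 3 + 6 + 4.5 + 8 + 2 + 8 + 10.5 + 8 = 50
(Check: W+ + W- = 66 should equal n(n+1)/2 = 66.)
Step 4: Test statistic W = min(W+, W-) = 16.
Step 5: Ties in |d|, so use the tie-corrected normal approximation.
        E[W] = n(n+1)/4 = 11*12/4 = 33.
        Tie groups: |d|=4 (t=2), |d|=7 (t=3), |d|=8 (t=2); sum(t^3 - t) = 36.
        Var[W] = n(n+1)(2n+1)/24 - sum(t^3-t)/48 = 3036/24 - 36/48 = 125.75.
        z = (W - E[W]) / sqrt(Var[W]) = (16 - 33) / 11.2138 = -1.5160.
        Two-sided p = 2*Phi(z) = 0.129523.
Step 6: alpha = 0.1. fail to reject H0.

W+ = 16, W- = 50, W = min = 16, p = 0.129523, fail to reject H0.


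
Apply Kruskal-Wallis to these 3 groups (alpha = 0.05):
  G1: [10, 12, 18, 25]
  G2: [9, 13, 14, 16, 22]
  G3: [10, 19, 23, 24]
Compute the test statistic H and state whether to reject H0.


Step 1: Combine all N = 13 observations and assign midranks.
sorted (value, group, rank): (9,G2,1), (10,G1,2.5), (10,G3,2.5), (12,G1,4), (13,G2,5), (14,G2,6), (16,G2,7), (18,G1,8), (19,G3,9), (22,G2,10), (23,G3,11), (24,G3,12), (25,G1,13)
Step 2: Sum ranks within each group.
R_1 = 27.5 (n_1 = 4)
R_2 = 29 (n_2 = 5)
R_3 = 34.5 (n_3 = 4)
Step 3: H = 12/(N(N+1)) * sum(R_i^2/n_i) - 3(N+1)
     = 12/(13*14) * (27.5^2/4 + 29^2/5 + 34.5^2/4) - 3*14
     = 0.065934 * 654.825 - 42
     = 1.175275.
Step 4: Ties present; correction factor C = 1 - 6/(13^3 - 13) = 0.997253. Corrected H = 1.175275 / 0.997253 = 1.178512.
Step 5: Under H0, H ~ chi^2(2); p-value = 0.554740.
Step 6: alpha = 0.05. fail to reject H0.

H = 1.1785, df = 2, p = 0.554740, fail to reject H0.


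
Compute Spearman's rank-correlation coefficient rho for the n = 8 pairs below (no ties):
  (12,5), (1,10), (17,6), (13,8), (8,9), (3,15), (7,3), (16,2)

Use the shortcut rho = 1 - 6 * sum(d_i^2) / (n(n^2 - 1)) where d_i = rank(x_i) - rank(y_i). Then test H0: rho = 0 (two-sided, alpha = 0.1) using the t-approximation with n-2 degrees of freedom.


Step 1: Rank x and y separately (midranks; no ties here).
rank(x): 12->5, 1->1, 17->8, 13->6, 8->4, 3->2, 7->3, 16->7
rank(y): 5->3, 10->7, 6->4, 8->5, 9->6, 15->8, 3->2, 2->1
Step 2: d_i = R_x(i) - R_y(i); compute d_i^2.
  (5-3)^2=4, (1-7)^2=36, (8-4)^2=16, (6-5)^2=1, (4-6)^2=4, (2-8)^2=36, (3-2)^2=1, (7-1)^2=36
sum(d^2) = 134.
Step 3: rho = 1 - 6*134 / (8*(8^2 - 1)) = 1 - 804/504 = -0.595238.
Step 4: Under H0, t = rho * sqrt((n-2)/(1-rho^2)) = -1.8145 ~ t(6).
Step 5: Two-sided p-value from the t-distribution with 6 df = 0.119530.
Step 6: alpha = 0.1. fail to reject H0.

rho = -0.5952, p = 0.119530, fail to reject H0 at alpha = 0.1.


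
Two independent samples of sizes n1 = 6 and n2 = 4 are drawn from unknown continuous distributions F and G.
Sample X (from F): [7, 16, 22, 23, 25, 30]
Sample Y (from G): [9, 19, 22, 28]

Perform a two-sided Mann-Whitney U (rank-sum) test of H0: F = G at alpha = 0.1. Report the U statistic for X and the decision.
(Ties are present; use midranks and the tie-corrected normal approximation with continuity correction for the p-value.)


Step 1: Combine and sort all 10 observations; assign midranks.
sorted (value, group): (7,X), (9,Y), (16,X), (19,Y), (22,X), (22,Y), (23,X), (25,X), (28,Y), (30,X)
ranks: 7->1, 9->2, 16->3, 19->4, 22->5.5, 22->5.5, 23->7, 25->8, 28->9, 30->10
Step 2: Rank sum for X: R1 = 1 + 3 + 5.5 + 7 + 8 + 10 = 34.5.
Step 3: U_X = R1 - n1(n1+1)/2 = 34.5 - 6*7/2 = 34.5 - 21 = 13.5.
       U_Y = n1*n2 - U_X = 24 - 13.5 = 10.5.
Step 4: Ties are present, so use the tie-corrected normal approximation (with continuity correction) for the p-value.
Step 5: p-value = 0.830664; compare to alpha = 0.1. fail to reject H0.

U_X = 13.5, p = 0.830664, fail to reject H0 at alpha = 0.1.


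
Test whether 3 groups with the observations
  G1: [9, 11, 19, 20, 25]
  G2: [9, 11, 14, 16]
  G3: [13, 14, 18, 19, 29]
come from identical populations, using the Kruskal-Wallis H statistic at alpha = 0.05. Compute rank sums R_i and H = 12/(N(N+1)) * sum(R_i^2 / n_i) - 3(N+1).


Step 1: Combine all N = 14 observations and assign midranks.
sorted (value, group, rank): (9,G1,1.5), (9,G2,1.5), (11,G1,3.5), (11,G2,3.5), (13,G3,5), (14,G2,6.5), (14,G3,6.5), (16,G2,8), (18,G3,9), (19,G1,10.5), (19,G3,10.5), (20,G1,12), (25,G1,13), (29,G3,14)
Step 2: Sum ranks within each group.
R_1 = 40.5 (n_1 = 5)
R_2 = 19.5 (n_2 = 4)
R_3 = 45 (n_3 = 5)
Step 3: H = 12/(N(N+1)) * sum(R_i^2/n_i) - 3(N+1)
     = 12/(14*15) * (40.5^2/5 + 19.5^2/4 + 45^2/5) - 3*15
     = 0.057143 * 828.112 - 45
     = 2.320714.
Step 4: Ties present; correction factor C = 1 - 24/(14^3 - 14) = 0.991209. Corrected H = 2.320714 / 0.991209 = 2.341297.
Step 5: Under H0, H ~ chi^2(2); p-value = 0.310166.
Step 6: alpha = 0.05. fail to reject H0.

H = 2.3413, df = 2, p = 0.310166, fail to reject H0.


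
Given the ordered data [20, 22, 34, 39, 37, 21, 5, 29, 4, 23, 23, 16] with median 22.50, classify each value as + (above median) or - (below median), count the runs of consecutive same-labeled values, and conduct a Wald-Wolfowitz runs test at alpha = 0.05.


Step 1: Compute median = 22.50; label A = above, B = below.
Labels in order: BBAAABBABAAB  (n_A = 6, n_B = 6)
Step 2: Count runs R = 7.
Step 3: Under H0 (random ordering), E[R] = 2*n_A*n_B/(n_A+n_B) + 1 = 2*6*6/12 + 1 = 7.0000.
        Var[R] = 2*n_A*n_B*(2*n_A*n_B - n_A - n_B) / ((n_A+n_B)^2 * (n_A+n_B-1)) = 4320/1584 = 2.7273.
        SD[R] = 1.6514.
Step 4: R = E[R], so z = 0 with no continuity correction.
Step 5: Two-sided p-value via normal approximation = 2*(1 - Phi(|z|)) = 1.000000.
Step 6: alpha = 0.05. fail to reject H0.

R = 7, z = 0.0000, p = 1.000000, fail to reject H0.


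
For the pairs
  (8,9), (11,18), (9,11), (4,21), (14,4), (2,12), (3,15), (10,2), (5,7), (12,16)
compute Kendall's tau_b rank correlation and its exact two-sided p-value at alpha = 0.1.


Step 1: Enumerate the 45 unordered pairs (i,j) with i<j and classify each by sign(x_j-x_i) * sign(y_j-y_i).
  (1,2):dx=+3,dy=+9->C; (1,3):dx=+1,dy=+2->C; (1,4):dx=-4,dy=+12->D; (1,5):dx=+6,dy=-5->D
  (1,6):dx=-6,dy=+3->D; (1,7):dx=-5,dy=+6->D; (1,8):dx=+2,dy=-7->D; (1,9):dx=-3,dy=-2->C
  (1,10):dx=+4,dy=+7->C; (2,3):dx=-2,dy=-7->C; (2,4):dx=-7,dy=+3->D; (2,5):dx=+3,dy=-14->D
  (2,6):dx=-9,dy=-6->C; (2,7):dx=-8,dy=-3->C; (2,8):dx=-1,dy=-16->C; (2,9):dx=-6,dy=-11->C
  (2,10):dx=+1,dy=-2->D; (3,4):dx=-5,dy=+10->D; (3,5):dx=+5,dy=-7->D; (3,6):dx=-7,dy=+1->D
  (3,7):dx=-6,dy=+4->D; (3,8):dx=+1,dy=-9->D; (3,9):dx=-4,dy=-4->C; (3,10):dx=+3,dy=+5->C
  (4,5):dx=+10,dy=-17->D; (4,6):dx=-2,dy=-9->C; (4,7):dx=-1,dy=-6->C; (4,8):dx=+6,dy=-19->D
  (4,9):dx=+1,dy=-14->D; (4,10):dx=+8,dy=-5->D; (5,6):dx=-12,dy=+8->D; (5,7):dx=-11,dy=+11->D
  (5,8):dx=-4,dy=-2->C; (5,9):dx=-9,dy=+3->D; (5,10):dx=-2,dy=+12->D; (6,7):dx=+1,dy=+3->C
  (6,8):dx=+8,dy=-10->D; (6,9):dx=+3,dy=-5->D; (6,10):dx=+10,dy=+4->C; (7,8):dx=+7,dy=-13->D
  (7,9):dx=+2,dy=-8->D; (7,10):dx=+9,dy=+1->C; (8,9):dx=-5,dy=+5->D; (8,10):dx=+2,dy=+14->C
  (9,10):dx=+7,dy=+9->C
Step 2: C = 19, D = 26, total pairs = 45.
Step 3: tau = (C - D)/(n(n-1)/2) = (19 - 26)/45 = -0.155556.
Step 4: Exact two-sided p-value (enumerate n! = 3628800 permutations of y under H0): p = 0.600654.
Step 5: alpha = 0.1. fail to reject H0.

tau_b = -0.1556 (C=19, D=26), p = 0.600654, fail to reject H0.


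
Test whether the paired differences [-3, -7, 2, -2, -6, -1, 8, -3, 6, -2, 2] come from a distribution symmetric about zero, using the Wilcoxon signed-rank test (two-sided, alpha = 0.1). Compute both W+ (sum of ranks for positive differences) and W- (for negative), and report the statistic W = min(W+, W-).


Step 1: Drop any zero differences (none here) and take |d_i|.
|d| = [3, 7, 2, 2, 6, 1, 8, 3, 6, 2, 2]
Step 2: Midrank |d_i| (ties get averaged ranks).
ranks: |3|->6.5, |7|->10, |2|->3.5, |2|->3.5, |6|->8.5, |1|->1, |8|->11, |3|->6.5, |6|->8.5, |2|->3.5, |2|->3.5
Step 3: Attach original signs; sum ranks with positive sign and with negative sign.
W+ = 3.5 + 11 + 8.5 + 3.5 = 26.5
W- = 6.5 + 10 + 3.5 + 8.5 + 1 + 6.5 + 3.5 = 39.5
(Check: W+ + W- = 66 should equal n(n+1)/2 = 66.)
Step 4: Test statistic W = min(W+, W-) = 26.5.
Step 5: Ties in |d|, so use the tie-corrected normal approximation.
        E[W] = n(n+1)/4 = 11*12/4 = 33.
        Tie groups: |d|=2 (t=4), |d|=3 (t=2), |d|=6 (t=2); sum(t^3 - t) = 72.
        Var[W] = n(n+1)(2n+1)/24 - sum(t^3-t)/48 = 3036/24 - 72/48 = 125.
        z = (W - E[W]) / sqrt(Var[W]) = (26.5 - 33) / 11.1803 = -0.5814.
        Two-sided p = 2*Phi(z) = 0.560986.
Step 6: alpha = 0.1. fail to reject H0.

W+ = 26.5, W- = 39.5, W = min = 26.5, p = 0.560986, fail to reject H0.


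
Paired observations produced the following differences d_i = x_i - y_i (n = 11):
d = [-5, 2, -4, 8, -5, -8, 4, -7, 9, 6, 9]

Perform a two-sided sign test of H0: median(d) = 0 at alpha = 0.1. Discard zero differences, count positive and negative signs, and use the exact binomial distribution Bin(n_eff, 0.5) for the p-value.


Step 1: Discard zero differences. Original n = 11; n_eff = number of nonzero differences = 11.
Nonzero differences (with sign): -5, +2, -4, +8, -5, -8, +4, -7, +9, +6, +9
Step 2: Count signs: positive = 6, negative = 5.
Step 3: Under H0: P(positive) = 0.5, so the number of positives S ~ Bin(11, 0.5).
Step 4: Two-sided exact p-value = sum of Bin(11,0.5) probabilities at or below the observed probability = 1.000000.
Step 5: alpha = 0.1. fail to reject H0.

n_eff = 11, pos = 6, neg = 5, p = 1.000000, fail to reject H0.


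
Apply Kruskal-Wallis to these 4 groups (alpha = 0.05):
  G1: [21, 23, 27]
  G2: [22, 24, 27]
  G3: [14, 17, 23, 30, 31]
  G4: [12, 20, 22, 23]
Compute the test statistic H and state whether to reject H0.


Step 1: Combine all N = 15 observations and assign midranks.
sorted (value, group, rank): (12,G4,1), (14,G3,2), (17,G3,3), (20,G4,4), (21,G1,5), (22,G2,6.5), (22,G4,6.5), (23,G1,9), (23,G3,9), (23,G4,9), (24,G2,11), (27,G1,12.5), (27,G2,12.5), (30,G3,14), (31,G3,15)
Step 2: Sum ranks within each group.
R_1 = 26.5 (n_1 = 3)
R_2 = 30 (n_2 = 3)
R_3 = 43 (n_3 = 5)
R_4 = 20.5 (n_4 = 4)
Step 3: H = 12/(N(N+1)) * sum(R_i^2/n_i) - 3(N+1)
     = 12/(15*16) * (26.5^2/3 + 30^2/3 + 43^2/5 + 20.5^2/4) - 3*16
     = 0.050000 * 1008.95 - 48
     = 2.447292.
Step 4: Ties present; correction factor C = 1 - 36/(15^3 - 15) = 0.989286. Corrected H = 2.447292 / 0.989286 = 2.473797.
Step 5: Under H0, H ~ chi^2(3); p-value = 0.480045.
Step 6: alpha = 0.05. fail to reject H0.

H = 2.4738, df = 3, p = 0.480045, fail to reject H0.


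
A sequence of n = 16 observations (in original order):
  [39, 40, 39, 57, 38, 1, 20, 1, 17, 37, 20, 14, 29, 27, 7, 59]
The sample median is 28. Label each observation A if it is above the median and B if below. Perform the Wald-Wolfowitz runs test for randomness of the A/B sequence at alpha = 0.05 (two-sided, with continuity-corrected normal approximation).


Step 1: Compute median = 28; label A = above, B = below.
Labels in order: AAAAABBBBABBABBA  (n_A = 8, n_B = 8)
Step 2: Count runs R = 7.
Step 3: Under H0 (random ordering), E[R] = 2*n_A*n_B/(n_A+n_B) + 1 = 2*8*8/16 + 1 = 9.0000.
        Var[R] = 2*n_A*n_B*(2*n_A*n_B - n_A - n_B) / ((n_A+n_B)^2 * (n_A+n_B-1)) = 14336/3840 = 3.7333.
        SD[R] = 1.9322.
Step 4: Continuity-corrected z = (R + 0.5 - E[R]) / SD[R] = (7 + 0.5 - 9.0000) / 1.9322 = -0.7763.
Step 5: Two-sided p-value via normal approximation = 2*(1 - Phi(|z|)) = 0.437558.
Step 6: alpha = 0.05. fail to reject H0.

R = 7, z = -0.7763, p = 0.437558, fail to reject H0.


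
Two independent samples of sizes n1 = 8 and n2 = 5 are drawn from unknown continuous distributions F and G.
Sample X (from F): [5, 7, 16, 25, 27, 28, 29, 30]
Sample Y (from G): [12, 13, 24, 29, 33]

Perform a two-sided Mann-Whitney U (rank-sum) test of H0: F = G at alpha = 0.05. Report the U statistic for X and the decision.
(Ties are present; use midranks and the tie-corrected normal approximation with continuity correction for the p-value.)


Step 1: Combine and sort all 13 observations; assign midranks.
sorted (value, group): (5,X), (7,X), (12,Y), (13,Y), (16,X), (24,Y), (25,X), (27,X), (28,X), (29,X), (29,Y), (30,X), (33,Y)
ranks: 5->1, 7->2, 12->3, 13->4, 16->5, 24->6, 25->7, 27->8, 28->9, 29->10.5, 29->10.5, 30->12, 33->13
Step 2: Rank sum for X: R1 = 1 + 2 + 5 + 7 + 8 + 9 + 10.5 + 12 = 54.5.
Step 3: U_X = R1 - n1(n1+1)/2 = 54.5 - 8*9/2 = 54.5 - 36 = 18.5.
       U_Y = n1*n2 - U_X = 40 - 18.5 = 21.5.
Step 4: Ties are present, so use the tie-corrected normal approximation (with continuity correction) for the p-value.
Step 5: p-value = 0.883458; compare to alpha = 0.05. fail to reject H0.

U_X = 18.5, p = 0.883458, fail to reject H0 at alpha = 0.05.


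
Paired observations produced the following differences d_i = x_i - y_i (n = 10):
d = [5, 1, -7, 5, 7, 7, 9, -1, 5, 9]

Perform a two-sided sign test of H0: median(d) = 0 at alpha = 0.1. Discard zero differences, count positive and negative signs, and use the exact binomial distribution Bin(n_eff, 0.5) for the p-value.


Step 1: Discard zero differences. Original n = 10; n_eff = number of nonzero differences = 10.
Nonzero differences (with sign): +5, +1, -7, +5, +7, +7, +9, -1, +5, +9
Step 2: Count signs: positive = 8, negative = 2.
Step 3: Under H0: P(positive) = 0.5, so the number of positives S ~ Bin(10, 0.5).
Step 4: Two-sided exact p-value = sum of Bin(10,0.5) probabilities at or below the observed probability = 0.109375.
Step 5: alpha = 0.1. fail to reject H0.

n_eff = 10, pos = 8, neg = 2, p = 0.109375, fail to reject H0.


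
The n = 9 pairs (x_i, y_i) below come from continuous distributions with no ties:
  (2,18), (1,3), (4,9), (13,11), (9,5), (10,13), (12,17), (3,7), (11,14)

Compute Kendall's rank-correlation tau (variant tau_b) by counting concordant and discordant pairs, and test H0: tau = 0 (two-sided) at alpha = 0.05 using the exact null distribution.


Step 1: Enumerate the 36 unordered pairs (i,j) with i<j and classify each by sign(x_j-x_i) * sign(y_j-y_i).
  (1,2):dx=-1,dy=-15->C; (1,3):dx=+2,dy=-9->D; (1,4):dx=+11,dy=-7->D; (1,5):dx=+7,dy=-13->D
  (1,6):dx=+8,dy=-5->D; (1,7):dx=+10,dy=-1->D; (1,8):dx=+1,dy=-11->D; (1,9):dx=+9,dy=-4->D
  (2,3):dx=+3,dy=+6->C; (2,4):dx=+12,dy=+8->C; (2,5):dx=+8,dy=+2->C; (2,6):dx=+9,dy=+10->C
  (2,7):dx=+11,dy=+14->C; (2,8):dx=+2,dy=+4->C; (2,9):dx=+10,dy=+11->C; (3,4):dx=+9,dy=+2->C
  (3,5):dx=+5,dy=-4->D; (3,6):dx=+6,dy=+4->C; (3,7):dx=+8,dy=+8->C; (3,8):dx=-1,dy=-2->C
  (3,9):dx=+7,dy=+5->C; (4,5):dx=-4,dy=-6->C; (4,6):dx=-3,dy=+2->D; (4,7):dx=-1,dy=+6->D
  (4,8):dx=-10,dy=-4->C; (4,9):dx=-2,dy=+3->D; (5,6):dx=+1,dy=+8->C; (5,7):dx=+3,dy=+12->C
  (5,8):dx=-6,dy=+2->D; (5,9):dx=+2,dy=+9->C; (6,7):dx=+2,dy=+4->C; (6,8):dx=-7,dy=-6->C
  (6,9):dx=+1,dy=+1->C; (7,8):dx=-9,dy=-10->C; (7,9):dx=-1,dy=-3->C; (8,9):dx=+8,dy=+7->C
Step 2: C = 24, D = 12, total pairs = 36.
Step 3: tau = (C - D)/(n(n-1)/2) = (24 - 12)/36 = 0.333333.
Step 4: Exact two-sided p-value (enumerate n! = 362880 permutations of y under H0): p = 0.259518.
Step 5: alpha = 0.05. fail to reject H0.

tau_b = 0.3333 (C=24, D=12), p = 0.259518, fail to reject H0.


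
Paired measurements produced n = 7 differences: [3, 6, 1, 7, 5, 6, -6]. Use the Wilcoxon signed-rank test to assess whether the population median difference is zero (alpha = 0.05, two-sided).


Step 1: Drop any zero differences (none here) and take |d_i|.
|d| = [3, 6, 1, 7, 5, 6, 6]
Step 2: Midrank |d_i| (ties get averaged ranks).
ranks: |3|->2, |6|->5, |1|->1, |7|->7, |5|->3, |6|->5, |6|->5
Step 3: Attach original signs; sum ranks with positive sign and with negative sign.
W+ = 2 + 5 + 1 + 7 + 3 + 5 = 23
W- = 5 = 5
(Check: W+ + W- = 28 should equal n(n+1)/2 = 28.)
Step 4: Test statistic W = min(W+, W-) = 5.
Step 5: Ties in |d|, so use the tie-corrected normal approximation.
        E[W] = n(n+1)/4 = 7*8/4 = 14.
        Tie groups: |d|=6 (t=3); sum(t^3 - t) = 24.
        Var[W] = n(n+1)(2n+1)/24 - sum(t^3-t)/48 = 840/24 - 24/48 = 34.5.
        z = (W - E[W]) / sqrt(Var[W]) = (5 - 14) / 5.8737 = -1.5323.
        Two-sided p = 2*Phi(z) = 0.125458.
Step 6: alpha = 0.05. fail to reject H0.

W+ = 23, W- = 5, W = min = 5, p = 0.125458, fail to reject H0.


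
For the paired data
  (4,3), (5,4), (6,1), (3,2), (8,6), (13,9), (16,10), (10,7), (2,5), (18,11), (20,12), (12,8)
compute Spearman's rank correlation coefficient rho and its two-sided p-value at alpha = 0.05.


Step 1: Rank x and y separately (midranks; no ties here).
rank(x): 4->3, 5->4, 6->5, 3->2, 8->6, 13->9, 16->10, 10->7, 2->1, 18->11, 20->12, 12->8
rank(y): 3->3, 4->4, 1->1, 2->2, 6->6, 9->9, 10->10, 7->7, 5->5, 11->11, 12->12, 8->8
Step 2: d_i = R_x(i) - R_y(i); compute d_i^2.
  (3-3)^2=0, (4-4)^2=0, (5-1)^2=16, (2-2)^2=0, (6-6)^2=0, (9-9)^2=0, (10-10)^2=0, (7-7)^2=0, (1-5)^2=16, (11-11)^2=0, (12-12)^2=0, (8-8)^2=0
sum(d^2) = 32.
Step 3: rho = 1 - 6*32 / (12*(12^2 - 1)) = 1 - 192/1716 = 0.888112.
Step 4: Under H0, t = rho * sqrt((n-2)/(1-rho^2)) = 6.1103 ~ t(10).
Step 5: Two-sided p-value from the t-distribution with 10 df = 0.000114.
Step 6: alpha = 0.05. reject H0.

rho = 0.8881, p = 0.000114, reject H0 at alpha = 0.05.


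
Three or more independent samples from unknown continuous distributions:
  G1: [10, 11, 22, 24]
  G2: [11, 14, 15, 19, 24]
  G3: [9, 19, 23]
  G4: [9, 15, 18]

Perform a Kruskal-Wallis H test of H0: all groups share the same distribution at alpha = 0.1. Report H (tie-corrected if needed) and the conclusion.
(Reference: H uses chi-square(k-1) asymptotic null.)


Step 1: Combine all N = 15 observations and assign midranks.
sorted (value, group, rank): (9,G3,1.5), (9,G4,1.5), (10,G1,3), (11,G1,4.5), (11,G2,4.5), (14,G2,6), (15,G2,7.5), (15,G4,7.5), (18,G4,9), (19,G2,10.5), (19,G3,10.5), (22,G1,12), (23,G3,13), (24,G1,14.5), (24,G2,14.5)
Step 2: Sum ranks within each group.
R_1 = 34 (n_1 = 4)
R_2 = 43 (n_2 = 5)
R_3 = 25 (n_3 = 3)
R_4 = 18 (n_4 = 3)
Step 3: H = 12/(N(N+1)) * sum(R_i^2/n_i) - 3(N+1)
     = 12/(15*16) * (34^2/4 + 43^2/5 + 25^2/3 + 18^2/3) - 3*16
     = 0.050000 * 975.133 - 48
     = 0.756667.
Step 4: Ties present; correction factor C = 1 - 30/(15^3 - 15) = 0.991071. Corrected H = 0.756667 / 0.991071 = 0.763483.
Step 5: Under H0, H ~ chi^2(3); p-value = 0.858180.
Step 6: alpha = 0.1. fail to reject H0.

H = 0.7635, df = 3, p = 0.858180, fail to reject H0.


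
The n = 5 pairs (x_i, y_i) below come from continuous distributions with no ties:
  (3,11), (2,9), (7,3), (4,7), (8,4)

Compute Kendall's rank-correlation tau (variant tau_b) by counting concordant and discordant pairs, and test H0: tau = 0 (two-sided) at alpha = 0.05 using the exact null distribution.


Step 1: Enumerate the 10 unordered pairs (i,j) with i<j and classify each by sign(x_j-x_i) * sign(y_j-y_i).
  (1,2):dx=-1,dy=-2->C; (1,3):dx=+4,dy=-8->D; (1,4):dx=+1,dy=-4->D; (1,5):dx=+5,dy=-7->D
  (2,3):dx=+5,dy=-6->D; (2,4):dx=+2,dy=-2->D; (2,5):dx=+6,dy=-5->D; (3,4):dx=-3,dy=+4->D
  (3,5):dx=+1,dy=+1->C; (4,5):dx=+4,dy=-3->D
Step 2: C = 2, D = 8, total pairs = 10.
Step 3: tau = (C - D)/(n(n-1)/2) = (2 - 8)/10 = -0.600000.
Step 4: Exact two-sided p-value (enumerate n! = 120 permutations of y under H0): p = 0.233333.
Step 5: alpha = 0.05. fail to reject H0.

tau_b = -0.6000 (C=2, D=8), p = 0.233333, fail to reject H0.


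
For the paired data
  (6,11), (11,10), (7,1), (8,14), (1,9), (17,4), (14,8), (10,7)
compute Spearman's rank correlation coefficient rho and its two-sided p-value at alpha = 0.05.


Step 1: Rank x and y separately (midranks; no ties here).
rank(x): 6->2, 11->6, 7->3, 8->4, 1->1, 17->8, 14->7, 10->5
rank(y): 11->7, 10->6, 1->1, 14->8, 9->5, 4->2, 8->4, 7->3
Step 2: d_i = R_x(i) - R_y(i); compute d_i^2.
  (2-7)^2=25, (6-6)^2=0, (3-1)^2=4, (4-8)^2=16, (1-5)^2=16, (8-2)^2=36, (7-4)^2=9, (5-3)^2=4
sum(d^2) = 110.
Step 3: rho = 1 - 6*110 / (8*(8^2 - 1)) = 1 - 660/504 = -0.309524.
Step 4: Under H0, t = rho * sqrt((n-2)/(1-rho^2)) = -0.7973 ~ t(6).
Step 5: Two-sided p-value from the t-distribution with 6 df = 0.455645.
Step 6: alpha = 0.05. fail to reject H0.

rho = -0.3095, p = 0.455645, fail to reject H0 at alpha = 0.05.
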